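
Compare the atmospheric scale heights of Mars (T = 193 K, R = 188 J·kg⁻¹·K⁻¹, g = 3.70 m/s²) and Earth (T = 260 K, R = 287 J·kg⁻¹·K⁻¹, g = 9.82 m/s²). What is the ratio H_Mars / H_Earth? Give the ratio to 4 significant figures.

H_Mars/H_Earth ≈ 1.291

H = RT/g for each body.
H_Mars = 188 × 193 / 3.70 = 9806.5 m.
H_Earth = 287 × 260 / 9.82 = 7598.8 m.
H_Mars/H_Earth = 9806.5/7598.8 = 1.2905.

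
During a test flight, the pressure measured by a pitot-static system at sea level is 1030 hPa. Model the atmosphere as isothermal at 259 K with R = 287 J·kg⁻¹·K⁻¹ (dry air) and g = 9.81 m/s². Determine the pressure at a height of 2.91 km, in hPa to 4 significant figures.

P ≈ 701.5 hPa

Scale height: H = RT/g = 287 × 259 / 9.81 = 7577.3 m.
Barometric formula: P = P₀ exp(−z/H).
z/H = 2910.0/7577.3 = 0.38404; exp(−0.38404) = 0.68110.
P = 1030 × 0.68110 = 701.53 hPa.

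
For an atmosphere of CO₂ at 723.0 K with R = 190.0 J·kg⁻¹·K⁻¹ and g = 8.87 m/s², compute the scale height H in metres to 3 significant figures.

The scale height of an isothermal atmosphere is H = RT/g.
H = 190.0 × 723.0 / 8.87 = 137370/8.87 = 15487 m.

H ≈ 15500 m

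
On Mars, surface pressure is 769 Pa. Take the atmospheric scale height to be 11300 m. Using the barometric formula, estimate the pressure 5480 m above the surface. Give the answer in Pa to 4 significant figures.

Barometric formula: P = P₀ exp(−z/H).
z/H = 5480.0/11300 = 0.48496; exp(−0.48496) = 0.61572.
P = 769 × 0.61572 = 473.49 Pa.

P ≈ 473.5 Pa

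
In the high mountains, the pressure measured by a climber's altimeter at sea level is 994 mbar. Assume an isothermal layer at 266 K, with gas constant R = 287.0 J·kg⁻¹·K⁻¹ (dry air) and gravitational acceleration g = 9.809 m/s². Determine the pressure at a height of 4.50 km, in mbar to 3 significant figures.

P ≈ 558 mbar

Scale height: H = RT/g = 287.0 × 266 / 9.809 = 7782.9 m.
Barometric formula: P = P₀ exp(−z/H).
z/H = 4500.0/7782.9 = 0.57819; exp(−0.57819) = 0.56091.
P = 994 × 0.56091 = 557.54 mbar.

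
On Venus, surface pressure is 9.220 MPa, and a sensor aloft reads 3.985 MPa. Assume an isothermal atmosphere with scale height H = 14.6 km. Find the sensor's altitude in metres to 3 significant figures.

z ≈ 12200 m

Invert the barometric formula: z = H ln(P₀/P).
P₀/P = 9.220/3.985 = 2.3137; ln(2.3137) = 0.83885.
z = 14600 × 0.83885 = 12247 m.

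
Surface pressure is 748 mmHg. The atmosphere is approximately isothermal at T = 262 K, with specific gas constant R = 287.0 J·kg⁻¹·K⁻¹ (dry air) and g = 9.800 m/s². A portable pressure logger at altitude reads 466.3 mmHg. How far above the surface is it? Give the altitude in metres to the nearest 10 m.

Scale height: H = RT/g = 287.0 × 262 / 9.800 = 7672.9 m.
Invert the barometric formula: z = H ln(P₀/P).
P₀/P = 748/466.3 = 1.6041; ln(1.6041) = 0.47256.
z = 7672.9 × 0.47256 = 3625.9 m.

z ≈ 3630 m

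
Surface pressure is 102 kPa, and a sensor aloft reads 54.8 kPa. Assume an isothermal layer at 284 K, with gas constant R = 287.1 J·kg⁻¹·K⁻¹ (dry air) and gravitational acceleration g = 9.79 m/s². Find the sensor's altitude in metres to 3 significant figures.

z ≈ 5170 m

Scale height: H = RT/g = 287.1 × 284 / 9.79 = 8328.5 m.
Invert the barometric formula: z = H ln(P₀/P).
P₀/P = 102/54.8 = 1.8613; ln(1.8613) = 0.62128.
z = 8328.5 × 0.62128 = 5174.3 m.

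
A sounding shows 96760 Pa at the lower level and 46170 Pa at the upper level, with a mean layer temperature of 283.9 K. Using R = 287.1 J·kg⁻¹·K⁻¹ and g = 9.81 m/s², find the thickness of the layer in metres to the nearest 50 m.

Δz ≈ 6150 m

Hypsometric equation: Δz = (R T̄/g) ln(P₁/P₂).
R T̄/g = 287.1 × 283.9 / 9.81 = 8308.6 m.
ln(96760/46170) = ln(2.0957) = 0.73989.
Δz = 8308.6 × 0.73989 = 6147.5 m.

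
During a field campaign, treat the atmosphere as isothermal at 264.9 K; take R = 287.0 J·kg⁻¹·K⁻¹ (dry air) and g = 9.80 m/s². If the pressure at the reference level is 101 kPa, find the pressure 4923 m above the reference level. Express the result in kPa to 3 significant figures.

P ≈ 53.5 kPa

Scale height: H = RT/g = 287.0 × 264.9 / 9.80 = 7757.8 m.
Barometric formula: P = P₀ exp(−z/H).
z/H = 4923.0/7757.8 = 0.63459; exp(−0.63459) = 0.53015.
P = 101 × 0.53015 = 53.545 kPa.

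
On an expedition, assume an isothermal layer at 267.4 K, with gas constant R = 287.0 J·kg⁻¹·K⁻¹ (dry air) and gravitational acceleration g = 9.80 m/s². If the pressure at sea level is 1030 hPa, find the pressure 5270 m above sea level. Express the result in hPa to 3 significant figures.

P ≈ 525 hPa

Scale height: H = RT/g = 287.0 × 267.4 / 9.80 = 7831.0 m.
Barometric formula: P = P₀ exp(−z/H).
z/H = 5270.0/7831.0 = 0.67297; exp(−0.67297) = 0.51019.
P = 1030 × 0.51019 = 525.50 hPa.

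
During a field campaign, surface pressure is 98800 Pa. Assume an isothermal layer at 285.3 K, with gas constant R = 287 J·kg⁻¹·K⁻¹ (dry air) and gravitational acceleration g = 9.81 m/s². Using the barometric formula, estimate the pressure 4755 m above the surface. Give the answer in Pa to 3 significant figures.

P ≈ 55900 Pa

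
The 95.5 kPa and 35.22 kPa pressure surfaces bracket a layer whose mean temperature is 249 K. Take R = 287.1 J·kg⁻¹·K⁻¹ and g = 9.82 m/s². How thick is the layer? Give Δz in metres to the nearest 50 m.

Δz ≈ 7250 m

Hypsometric equation: Δz = (R T̄/g) ln(P₁/P₂).
R T̄/g = 287.1 × 249 / 9.82 = 7279.8 m.
ln(95.5/35.22) = ln(2.7115) = 0.99750.
Δz = 7279.8 × 0.99750 = 7261.6 m.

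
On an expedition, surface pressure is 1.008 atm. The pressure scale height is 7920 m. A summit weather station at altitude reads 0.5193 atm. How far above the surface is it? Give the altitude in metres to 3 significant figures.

Invert the barometric formula: z = H ln(P₀/P).
P₀/P = 1.008/0.5193 = 1.9411; ln(1.9411) = 0.66325.
z = 7920.0 × 0.66325 = 5252.9 m.

z ≈ 5250 m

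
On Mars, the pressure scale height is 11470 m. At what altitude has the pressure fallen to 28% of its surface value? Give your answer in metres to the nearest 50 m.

z ≈ 14600 m

Set P/P₀ = exp(−z/H) = 0.28, so z = −H ln(0.28).
−ln(0.28) = 1.2730; z = 11470 × 1.2730 = 14601 m.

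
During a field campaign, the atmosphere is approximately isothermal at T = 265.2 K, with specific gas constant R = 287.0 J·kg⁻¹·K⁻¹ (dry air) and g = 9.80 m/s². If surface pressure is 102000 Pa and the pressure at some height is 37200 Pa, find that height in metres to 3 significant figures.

Scale height: H = RT/g = 287.0 × 265.2 / 9.80 = 7766.6 m.
Invert the barometric formula: z = H ln(P₀/P).
P₀/P = 102000/37200 = 2.7419; ln(2.7419) = 1.0087.
z = 7766.6 × 1.0087 = 7834.2 m.

z ≈ 7830 m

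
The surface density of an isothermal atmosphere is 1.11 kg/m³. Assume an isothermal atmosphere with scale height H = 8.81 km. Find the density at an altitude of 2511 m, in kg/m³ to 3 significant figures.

ρ ≈ 0.835 kg/m³

In an isothermal atmosphere, density decays like pressure: ρ = ρ₀ exp(−z/H).
z/H = 2511.0/8810.0 = 0.28502; exp(−0.28502) = 0.75200.
ρ = 1.11 × 0.75200 = 0.83472 kg/m³.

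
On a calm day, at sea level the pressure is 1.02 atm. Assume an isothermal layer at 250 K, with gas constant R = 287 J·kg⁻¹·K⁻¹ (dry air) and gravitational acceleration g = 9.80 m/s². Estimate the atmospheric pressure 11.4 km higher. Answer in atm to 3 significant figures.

Scale height: H = RT/g = 287 × 250 / 9.80 = 7321.4 m.
Barometric formula: P = P₀ exp(−z/H).
z/H = 11400/7321.4 = 1.5571; exp(−1.5571) = 0.21075.
P = 1.02 × 0.21075 = 0.21496 atm.

P ≈ 0.215 atm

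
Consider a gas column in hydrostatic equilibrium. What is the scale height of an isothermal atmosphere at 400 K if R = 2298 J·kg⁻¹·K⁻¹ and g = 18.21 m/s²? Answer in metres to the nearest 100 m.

The scale height of an isothermal atmosphere is H = RT/g.
H = 2298 × 400 / 18.21 = 919200/18.21 = 50478 m.

H ≈ 50500 m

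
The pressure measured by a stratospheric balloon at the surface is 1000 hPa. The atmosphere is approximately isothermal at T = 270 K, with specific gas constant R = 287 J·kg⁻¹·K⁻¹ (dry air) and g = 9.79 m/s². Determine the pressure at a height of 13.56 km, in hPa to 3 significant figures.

P ≈ 180 hPa

Scale height: H = RT/g = 287 × 270 / 9.79 = 7915.2 m.
Barometric formula: P = P₀ exp(−z/H).
z/H = 13560/7915.2 = 1.7132; exp(−1.7132) = 0.18029.
P = 1000 × 0.18029 = 180.29 hPa.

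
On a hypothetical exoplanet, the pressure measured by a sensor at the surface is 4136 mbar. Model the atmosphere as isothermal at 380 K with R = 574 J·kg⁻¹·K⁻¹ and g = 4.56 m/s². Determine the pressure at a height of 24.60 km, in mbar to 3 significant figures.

P ≈ 2470 mbar

Scale height: H = RT/g = 574 × 380 / 4.56 = 47833 m.
Barometric formula: P = P₀ exp(−z/H).
z/H = 24600/47833 = 0.51429; exp(−0.51429) = 0.59792.
P = 4136 × 0.59792 = 2473.0 mbar.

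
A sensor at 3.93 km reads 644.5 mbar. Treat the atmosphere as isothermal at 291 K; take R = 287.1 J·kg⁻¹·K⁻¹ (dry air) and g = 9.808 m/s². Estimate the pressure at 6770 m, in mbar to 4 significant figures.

P ≈ 461.8 mbar

Scale height: H = RT/g = 287.1 × 291 / 9.808 = 8518.2 m.
Between two levels, P₂ = P₁ exp(−Δz/H) with Δz = z₂ − z₁.
Δz = 6770.0 − 3930.0 = 2840.0 m; Δz/H = 2840.0/8518.2 = 0.33340.
P₂ = 644.5 × exp(−0.33340) = 644.5 × 0.71648 = 461.77 mbar.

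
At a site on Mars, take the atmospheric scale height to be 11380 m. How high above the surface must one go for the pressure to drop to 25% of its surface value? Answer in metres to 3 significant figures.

Set P/P₀ = exp(−z/H) = 0.25, so z = −H ln(0.25).
−ln(0.25) = 1.3863; z = 11380 × 1.3863 = 15776 m.

z ≈ 15800 m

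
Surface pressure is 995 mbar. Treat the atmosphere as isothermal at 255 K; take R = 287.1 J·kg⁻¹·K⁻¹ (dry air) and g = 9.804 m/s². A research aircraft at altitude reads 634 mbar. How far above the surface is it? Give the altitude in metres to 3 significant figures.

z ≈ 3370 m

Scale height: H = RT/g = 287.1 × 255 / 9.804 = 7467.4 m.
Invert the barometric formula: z = H ln(P₀/P).
P₀/P = 995/634 = 1.5694; ln(1.5694) = 0.45069.
z = 7467.4 × 0.45069 = 3365.5 m.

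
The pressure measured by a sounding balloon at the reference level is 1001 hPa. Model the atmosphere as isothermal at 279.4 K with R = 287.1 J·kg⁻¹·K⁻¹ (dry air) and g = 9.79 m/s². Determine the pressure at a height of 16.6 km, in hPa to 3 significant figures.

P ≈ 132 hPa

Scale height: H = RT/g = 287.1 × 279.4 / 9.79 = 8193.6 m.
Barometric formula: P = P₀ exp(−z/H).
z/H = 16600/8193.6 = 2.0260; exp(−2.0260) = 0.13186.
P = 1001 × 0.13186 = 131.99 hPa.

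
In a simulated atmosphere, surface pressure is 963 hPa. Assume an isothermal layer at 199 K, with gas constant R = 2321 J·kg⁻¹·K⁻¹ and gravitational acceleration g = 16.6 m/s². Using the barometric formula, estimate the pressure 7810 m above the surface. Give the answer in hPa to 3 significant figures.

Scale height: H = RT/g = 2321 × 199 / 16.6 = 27824 m.
Barometric formula: P = P₀ exp(−z/H).
z/H = 7810.0/27824 = 0.28069; exp(−0.28069) = 0.75526.
P = 963 × 0.75526 = 727.32 hPa.

P ≈ 727 hPa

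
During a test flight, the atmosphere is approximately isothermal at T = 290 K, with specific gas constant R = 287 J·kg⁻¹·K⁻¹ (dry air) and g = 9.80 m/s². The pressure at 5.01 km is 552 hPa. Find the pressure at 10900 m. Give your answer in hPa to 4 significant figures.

Scale height: H = RT/g = 287 × 290 / 9.80 = 8492.9 m.
Between two levels, P₂ = P₁ exp(−Δz/H) with Δz = z₂ − z₁.
Δz = 10900 − 5010.0 = 5890.0 m; Δz/H = 5890.0/8492.9 = 0.69352.
P₂ = 552 × exp(−0.69352) = 552 × 0.49981 = 275.90 hPa.

P ≈ 275.9 hPa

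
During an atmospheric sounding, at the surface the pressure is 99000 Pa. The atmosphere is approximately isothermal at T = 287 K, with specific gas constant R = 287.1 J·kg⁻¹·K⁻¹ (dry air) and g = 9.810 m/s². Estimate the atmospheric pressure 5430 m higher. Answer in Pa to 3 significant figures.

Scale height: H = RT/g = 287.1 × 287 / 9.810 = 8399.4 m.
Barometric formula: P = P₀ exp(−z/H).
z/H = 5430.0/8399.4 = 0.64647; exp(−0.64647) = 0.52389.
P = 99000 × 0.52389 = 51865 Pa.

P ≈ 51900 Pa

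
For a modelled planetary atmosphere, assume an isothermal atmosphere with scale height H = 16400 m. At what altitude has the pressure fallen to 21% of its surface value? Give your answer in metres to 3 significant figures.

Set P/P₀ = exp(−z/H) = 0.21, so z = −H ln(0.21).
−ln(0.21) = 1.5606; z = 16400 × 1.5606 = 25594 m.

z ≈ 25600 m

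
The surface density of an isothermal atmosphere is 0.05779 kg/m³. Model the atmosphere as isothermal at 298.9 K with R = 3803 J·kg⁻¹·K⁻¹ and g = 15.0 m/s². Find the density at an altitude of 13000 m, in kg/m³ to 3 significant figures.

ρ ≈ 0.0487 kg/m³

Scale height: H = RT/g = 3803 × 298.9 / 15.0 = 75781 m.
In an isothermal atmosphere, density decays like pressure: ρ = ρ₀ exp(−z/H).
z/H = 13000/75781 = 0.17155; exp(−0.17155) = 0.84236.
ρ = 0.05779 × 0.84236 = 0.048680 kg/m³.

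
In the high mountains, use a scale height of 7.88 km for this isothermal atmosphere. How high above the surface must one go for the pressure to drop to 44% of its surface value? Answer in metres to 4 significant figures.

z ≈ 6469 m

Set P/P₀ = exp(−z/H) = 0.44, so z = −H ln(0.44).
−ln(0.44) = 0.82098; z = 7880.0 × 0.82098 = 6469.3 m.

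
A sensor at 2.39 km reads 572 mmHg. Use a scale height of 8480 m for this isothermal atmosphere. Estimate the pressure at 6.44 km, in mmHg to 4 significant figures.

P ≈ 354.8 mmHg

Between two levels, P₂ = P₁ exp(−Δz/H) with Δz = z₂ − z₁.
Δz = 6440.0 − 2390.0 = 4050.0 m; Δz/H = 4050.0/8480.0 = 0.47759.
P₂ = 572 × exp(−0.47759) = 572 × 0.62028 = 354.80 mmHg.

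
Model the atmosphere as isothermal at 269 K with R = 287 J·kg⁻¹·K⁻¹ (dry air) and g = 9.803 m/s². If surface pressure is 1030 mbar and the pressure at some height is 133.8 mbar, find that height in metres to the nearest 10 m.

Scale height: H = RT/g = 287 × 269 / 9.803 = 7875.4 m.
Invert the barometric formula: z = H ln(P₀/P).
P₀/P = 1030/133.8 = 7.6981; ln(7.6981) = 2.0410.
z = 7875.4 × 2.0410 = 16074 m.

z ≈ 16070 m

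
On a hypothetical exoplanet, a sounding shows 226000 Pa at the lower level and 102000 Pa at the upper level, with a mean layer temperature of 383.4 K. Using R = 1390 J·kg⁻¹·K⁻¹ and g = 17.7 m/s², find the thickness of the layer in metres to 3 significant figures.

Hypsometric equation: Δz = (R T̄/g) ln(P₁/P₂).
R T̄/g = 1390 × 383.4 / 17.7 = 30109 m.
ln(226000/102000) = ln(2.2157) = 0.79557.
Δz = 30109 × 0.79557 = 23954 m.

Δz ≈ 24000 m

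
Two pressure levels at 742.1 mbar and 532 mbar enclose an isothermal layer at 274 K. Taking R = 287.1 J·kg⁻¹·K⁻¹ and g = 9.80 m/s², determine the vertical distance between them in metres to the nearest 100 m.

Δz ≈ 2700 m

Hypsometric equation: Δz = (R T̄/g) ln(P₁/P₂).
R T̄/g = 287.1 × 274 / 9.80 = 8027.1 m.
ln(742.1/532) = ln(1.3949) = 0.33282.
Δz = 8027.1 × 0.33282 = 2671.6 m.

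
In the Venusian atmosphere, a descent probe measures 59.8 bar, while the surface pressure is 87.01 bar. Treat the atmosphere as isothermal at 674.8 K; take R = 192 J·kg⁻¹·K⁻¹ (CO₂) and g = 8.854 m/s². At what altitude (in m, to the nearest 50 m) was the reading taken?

Scale height: H = RT/g = 192 × 674.8 / 8.854 = 14633 m.
Invert the barometric formula: z = H ln(P₀/P).
P₀/P = 87.01/59.8 = 1.4550; ln(1.4550) = 0.37501.
z = 14633 × 0.37501 = 5487.5 m.

z ≈ 5500 m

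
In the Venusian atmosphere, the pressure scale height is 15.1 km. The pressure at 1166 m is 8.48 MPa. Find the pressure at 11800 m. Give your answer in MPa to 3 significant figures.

Between two levels, P₂ = P₁ exp(−Δz/H) with Δz = z₂ − z₁.
Δz = 11800 − 1166.0 = 10634 m; Δz/H = 10634/15100 = 0.70424.
P₂ = 8.48 × exp(−0.70424) = 8.48 × 0.49448 = 4.1932 MPa.

P ≈ 4.19 MPa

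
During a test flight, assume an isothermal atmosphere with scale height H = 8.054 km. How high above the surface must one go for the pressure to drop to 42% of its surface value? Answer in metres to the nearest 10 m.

Set P/P₀ = exp(−z/H) = 0.42, so z = −H ln(0.42).
−ln(0.42) = 0.86750; z = 8054.0 × 0.86750 = 6986.8 m.

z ≈ 6990 m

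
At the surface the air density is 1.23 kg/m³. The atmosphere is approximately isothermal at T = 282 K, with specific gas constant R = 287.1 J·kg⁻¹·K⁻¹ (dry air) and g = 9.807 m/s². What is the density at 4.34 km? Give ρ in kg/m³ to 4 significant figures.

Scale height: H = RT/g = 287.1 × 282 / 9.807 = 8255.6 m.
In an isothermal atmosphere, density decays like pressure: ρ = ρ₀ exp(−z/H).
z/H = 4340.0/8255.6 = 0.52570; exp(−0.52570) = 0.59114.
ρ = 1.23 × 0.59114 = 0.72710 kg/m³.

ρ ≈ 0.7271 kg/m³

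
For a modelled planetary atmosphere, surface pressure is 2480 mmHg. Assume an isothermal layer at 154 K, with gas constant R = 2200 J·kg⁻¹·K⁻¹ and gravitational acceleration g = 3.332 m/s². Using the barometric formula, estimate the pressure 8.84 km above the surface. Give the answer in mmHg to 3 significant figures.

Scale height: H = RT/g = 2200 × 154 / 3.332 = 101680 m.
Barometric formula: P = P₀ exp(−z/H).
z/H = 8840.0/101680 = 0.086939; exp(−0.086939) = 0.91673.
P = 2480 × 0.91673 = 2273.5 mmHg.

P ≈ 2270 mmHg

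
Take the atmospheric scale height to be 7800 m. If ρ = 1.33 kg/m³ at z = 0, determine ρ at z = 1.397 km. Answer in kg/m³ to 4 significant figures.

ρ ≈ 1.112 kg/m³

In an isothermal atmosphere, density decays like pressure: ρ = ρ₀ exp(−z/H).
z/H = 1397.0/7800.0 = 0.17910; exp(−0.17910) = 0.83602.
ρ = 1.33 × 0.83602 = 1.1119 kg/m³.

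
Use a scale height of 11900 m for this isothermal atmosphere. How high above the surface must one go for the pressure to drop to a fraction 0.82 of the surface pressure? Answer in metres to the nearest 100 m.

z ≈ 2400 m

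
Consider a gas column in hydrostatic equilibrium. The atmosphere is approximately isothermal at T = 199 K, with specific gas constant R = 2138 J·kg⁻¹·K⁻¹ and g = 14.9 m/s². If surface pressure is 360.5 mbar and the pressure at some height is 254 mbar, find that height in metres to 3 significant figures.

Scale height: H = RT/g = 2138 × 199 / 14.9 = 28554 m.
Invert the barometric formula: z = H ln(P₀/P).
P₀/P = 360.5/254 = 1.4193; ln(1.4193) = 0.35016.
z = 28554 × 0.35016 = 9998.5 m.

z ≈ 10000 m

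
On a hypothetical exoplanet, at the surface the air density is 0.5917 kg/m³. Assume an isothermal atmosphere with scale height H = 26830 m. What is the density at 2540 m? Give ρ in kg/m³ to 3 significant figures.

In an isothermal atmosphere, density decays like pressure: ρ = ρ₀ exp(−z/H).
z/H = 2540.0/26830 = 0.094670; exp(−0.094670) = 0.90967.
ρ = 0.5917 × 0.90967 = 0.53825 kg/m³.

ρ ≈ 0.538 kg/m³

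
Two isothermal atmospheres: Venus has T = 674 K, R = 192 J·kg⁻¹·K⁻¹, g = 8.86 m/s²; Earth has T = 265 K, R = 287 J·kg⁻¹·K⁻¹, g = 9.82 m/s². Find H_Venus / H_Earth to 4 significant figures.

H = RT/g for each body.
H_Venus = 192 × 674 / 8.86 = 14606 m.
H_Earth = 287 × 265 / 9.82 = 7744.9 m.
H_Venus/H_Earth = 14606/7744.9 = 1.8859.

H_Venus/H_Earth ≈ 1.886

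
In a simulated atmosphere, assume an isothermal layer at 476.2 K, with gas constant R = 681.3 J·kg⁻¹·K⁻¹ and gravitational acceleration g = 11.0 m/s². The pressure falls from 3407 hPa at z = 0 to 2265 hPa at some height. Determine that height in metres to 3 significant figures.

z ≈ 12000 m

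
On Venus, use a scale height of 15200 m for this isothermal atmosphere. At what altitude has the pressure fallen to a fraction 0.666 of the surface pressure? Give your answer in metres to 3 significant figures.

Set P/P₀ = exp(−z/H) = 0.666, so z = −H ln(0.666).
−ln(0.666) = 0.40647; z = 15200 × 0.40647 = 6178.3 m.

z ≈ 6180 m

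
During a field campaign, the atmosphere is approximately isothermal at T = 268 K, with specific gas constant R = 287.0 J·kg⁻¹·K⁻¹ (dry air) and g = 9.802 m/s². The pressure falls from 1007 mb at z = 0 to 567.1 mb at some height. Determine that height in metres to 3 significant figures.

Scale height: H = RT/g = 287.0 × 268 / 9.802 = 7847.0 m.
Invert the barometric formula: z = H ln(P₀/P).
P₀/P = 1007/567.1 = 1.7757; ln(1.7757) = 0.57419.
z = 7847.0 × 0.57419 = 4505.7 m.

z ≈ 4510 m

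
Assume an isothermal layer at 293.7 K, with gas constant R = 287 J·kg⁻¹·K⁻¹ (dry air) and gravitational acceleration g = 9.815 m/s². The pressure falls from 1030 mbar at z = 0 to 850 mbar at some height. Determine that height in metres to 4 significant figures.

z ≈ 1650 m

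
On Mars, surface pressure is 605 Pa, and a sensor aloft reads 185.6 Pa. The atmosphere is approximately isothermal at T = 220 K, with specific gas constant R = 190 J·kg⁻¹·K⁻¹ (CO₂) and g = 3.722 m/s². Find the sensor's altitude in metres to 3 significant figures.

z ≈ 13300 m

Scale height: H = RT/g = 190 × 220 / 3.722 = 11231 m.
Invert the barometric formula: z = H ln(P₀/P).
P₀/P = 605/185.6 = 3.2597; ln(3.2597) = 1.1816.
z = 11231 × 1.1816 = 13271 m.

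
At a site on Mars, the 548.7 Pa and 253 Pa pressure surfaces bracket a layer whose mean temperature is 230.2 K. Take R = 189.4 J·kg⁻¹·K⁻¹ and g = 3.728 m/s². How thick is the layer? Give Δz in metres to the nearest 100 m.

Δz ≈ 9100 m

Hypsometric equation: Δz = (R T̄/g) ln(P₁/P₂).
R T̄/g = 189.4 × 230.2 / 3.728 = 11695 m.
ln(548.7/253) = ln(2.1688) = 0.77417.
Δz = 11695 × 0.77417 = 9053.9 m.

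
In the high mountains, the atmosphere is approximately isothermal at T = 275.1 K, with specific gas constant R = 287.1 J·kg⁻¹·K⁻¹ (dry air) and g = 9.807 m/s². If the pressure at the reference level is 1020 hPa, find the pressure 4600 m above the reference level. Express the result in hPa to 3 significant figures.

Scale height: H = RT/g = 287.1 × 275.1 / 9.807 = 8053.6 m.
Barometric formula: P = P₀ exp(−z/H).
z/H = 4600.0/8053.6 = 0.57117; exp(−0.57117) = 0.56486.
P = 1020 × 0.56486 = 576.16 hPa.

P ≈ 576 hPa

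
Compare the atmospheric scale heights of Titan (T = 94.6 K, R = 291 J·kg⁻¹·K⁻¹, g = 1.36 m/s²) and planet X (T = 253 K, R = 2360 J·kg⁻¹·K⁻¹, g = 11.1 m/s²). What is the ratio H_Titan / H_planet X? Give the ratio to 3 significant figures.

H_Titan/H_planet X ≈ 0.376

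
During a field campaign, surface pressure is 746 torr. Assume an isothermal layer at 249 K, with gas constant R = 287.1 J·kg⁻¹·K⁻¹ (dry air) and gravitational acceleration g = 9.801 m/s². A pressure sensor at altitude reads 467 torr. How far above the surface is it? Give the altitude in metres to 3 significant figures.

Scale height: H = RT/g = 287.1 × 249 / 9.801 = 7293.9 m.
Invert the barometric formula: z = H ln(P₀/P).
P₀/P = 746/467 = 1.5974; ln(1.5974) = 0.46838.
z = 7293.9 × 0.46838 = 3416.3 m.

z ≈ 3420 m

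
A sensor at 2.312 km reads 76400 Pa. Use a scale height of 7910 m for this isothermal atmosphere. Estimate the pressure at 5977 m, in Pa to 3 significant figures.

P ≈ 48100 Pa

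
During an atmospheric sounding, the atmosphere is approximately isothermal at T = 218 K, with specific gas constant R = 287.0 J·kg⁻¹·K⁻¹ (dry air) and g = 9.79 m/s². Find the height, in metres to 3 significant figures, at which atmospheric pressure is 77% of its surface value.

Scale height: H = RT/g = 287.0 × 218 / 9.79 = 6390.8 m.
Set P/P₀ = exp(−z/H) = 0.77, so z = −H ln(0.77).
−ln(0.77) = 0.26136; z = 6390.8 × 0.26136 = 1670.3 m.

z ≈ 1670 m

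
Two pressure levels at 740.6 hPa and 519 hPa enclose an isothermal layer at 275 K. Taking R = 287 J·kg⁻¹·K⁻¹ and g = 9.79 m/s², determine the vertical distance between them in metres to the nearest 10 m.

Δz ≈ 2870 m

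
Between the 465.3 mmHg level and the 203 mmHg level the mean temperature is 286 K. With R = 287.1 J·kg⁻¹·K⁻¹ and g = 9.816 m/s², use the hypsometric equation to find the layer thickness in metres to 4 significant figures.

Hypsometric equation: Δz = (R T̄/g) ln(P₁/P₂).
R T̄/g = 287.1 × 286 / 9.816 = 8365.0 m.
ln(465.3/203) = ln(2.2921) = 0.82947.
Δz = 8365.0 × 0.82947 = 6938.5 m.

Δz ≈ 6939 m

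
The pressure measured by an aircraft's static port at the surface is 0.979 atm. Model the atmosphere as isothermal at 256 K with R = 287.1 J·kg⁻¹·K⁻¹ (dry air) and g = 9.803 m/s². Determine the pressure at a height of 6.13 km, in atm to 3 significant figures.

Scale height: H = RT/g = 287.1 × 256 / 9.803 = 7497.5 m.
Barometric formula: P = P₀ exp(−z/H).
z/H = 6130.0/7497.5 = 0.81761; exp(−0.81761) = 0.44149.
P = 0.979 × 0.44149 = 0.43222 atm.

P ≈ 0.432 atm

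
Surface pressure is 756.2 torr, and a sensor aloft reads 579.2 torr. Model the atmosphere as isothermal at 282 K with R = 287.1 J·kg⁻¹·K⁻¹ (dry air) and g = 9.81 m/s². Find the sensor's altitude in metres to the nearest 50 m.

Scale height: H = RT/g = 287.1 × 282 / 9.81 = 8253.0 m.
Invert the barometric formula: z = H ln(P₀/P).
P₀/P = 756.2/579.2 = 1.3056; ln(1.3056) = 0.26666.
z = 8253.0 × 0.26666 = 2200.7 m.

z ≈ 2200 m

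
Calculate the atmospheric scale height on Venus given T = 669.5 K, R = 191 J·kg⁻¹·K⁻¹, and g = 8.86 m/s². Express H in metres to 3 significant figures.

H ≈ 14400 m

The scale height of an isothermal atmosphere is H = RT/g.
H = 191 × 669.5 / 8.86 = 127870/8.86 = 14432 m.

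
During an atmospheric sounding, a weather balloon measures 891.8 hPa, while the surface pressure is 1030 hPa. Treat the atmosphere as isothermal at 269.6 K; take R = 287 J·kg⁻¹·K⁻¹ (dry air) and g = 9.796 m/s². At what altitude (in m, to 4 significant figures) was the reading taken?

z ≈ 1138 m

Scale height: H = RT/g = 287 × 269.6 / 9.796 = 7898.7 m.
Invert the barometric formula: z = H ln(P₀/P).
P₀/P = 1030/891.8 = 1.1550; ln(1.1550) = 0.14410.
z = 7898.7 × 0.14410 = 1138.2 m.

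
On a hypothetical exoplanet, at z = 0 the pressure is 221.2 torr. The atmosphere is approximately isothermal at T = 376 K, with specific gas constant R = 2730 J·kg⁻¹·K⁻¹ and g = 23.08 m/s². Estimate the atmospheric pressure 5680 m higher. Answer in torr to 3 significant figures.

Scale height: H = RT/g = 2730 × 376 / 23.08 = 44475 m.
Barometric formula: P = P₀ exp(−z/H).
z/H = 5680.0/44475 = 0.12771; exp(−0.12771) = 0.88011.
P = 221.2 × 0.88011 = 194.68 torr.

P ≈ 195 torr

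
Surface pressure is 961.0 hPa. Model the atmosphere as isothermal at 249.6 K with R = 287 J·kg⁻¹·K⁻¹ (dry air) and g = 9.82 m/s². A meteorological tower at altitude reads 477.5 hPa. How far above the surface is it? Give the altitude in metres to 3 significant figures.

Scale height: H = RT/g = 287 × 249.6 / 9.82 = 7294.8 m.
Invert the barometric formula: z = H ln(P₀/P).
P₀/P = 961.0/477.5 = 2.0126; ln(2.0126) = 0.69943.
z = 7294.8 × 0.69943 = 5102.2 m.

z ≈ 5100 m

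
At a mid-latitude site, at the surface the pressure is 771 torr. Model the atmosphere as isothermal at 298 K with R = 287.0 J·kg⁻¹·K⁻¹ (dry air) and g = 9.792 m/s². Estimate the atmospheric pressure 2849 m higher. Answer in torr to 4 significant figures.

P ≈ 556.4 torr

Scale height: H = RT/g = 287.0 × 298 / 9.792 = 8734.3 m.
Barometric formula: P = P₀ exp(−z/H).
z/H = 2849.0/8734.3 = 0.32619; exp(−0.32619) = 0.72167.
P = 771 × 0.72167 = 556.41 torr.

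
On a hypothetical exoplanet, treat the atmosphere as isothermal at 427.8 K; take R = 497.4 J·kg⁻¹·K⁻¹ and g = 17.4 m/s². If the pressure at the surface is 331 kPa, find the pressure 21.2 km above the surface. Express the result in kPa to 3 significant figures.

Scale height: H = RT/g = 497.4 × 427.8 / 17.4 = 12229 m.
Barometric formula: P = P₀ exp(−z/H).
z/H = 21200/12229 = 1.7336; exp(−1.7336) = 0.17665.
P = 331 × 0.17665 = 58.471 kPa.

P ≈ 58.5 kPa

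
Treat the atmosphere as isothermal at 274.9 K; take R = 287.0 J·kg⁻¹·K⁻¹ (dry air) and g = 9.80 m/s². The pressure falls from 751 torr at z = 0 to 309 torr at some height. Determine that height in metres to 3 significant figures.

Scale height: H = RT/g = 287.0 × 274.9 / 9.80 = 8050.6 m.
Invert the barometric formula: z = H ln(P₀/P).
P₀/P = 751/309 = 2.4304; ln(2.4304) = 0.88806.
z = 8050.6 × 0.88806 = 7149.4 m.

z ≈ 7150 m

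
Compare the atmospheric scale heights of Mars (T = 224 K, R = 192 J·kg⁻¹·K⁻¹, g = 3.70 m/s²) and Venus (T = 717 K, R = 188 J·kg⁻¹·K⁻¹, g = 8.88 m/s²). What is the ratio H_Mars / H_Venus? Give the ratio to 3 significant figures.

H_Mars/H_Venus ≈ 0.766

H = RT/g for each body.
H_Mars = 192 × 224 / 3.70 = 11624 m.
H_Venus = 188 × 717 / 8.88 = 15180 m.
H_Mars/H_Venus = 11624/15180 = 0.76574.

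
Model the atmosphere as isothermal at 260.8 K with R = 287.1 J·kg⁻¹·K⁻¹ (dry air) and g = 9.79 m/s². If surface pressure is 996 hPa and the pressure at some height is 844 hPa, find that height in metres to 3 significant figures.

z ≈ 1270 m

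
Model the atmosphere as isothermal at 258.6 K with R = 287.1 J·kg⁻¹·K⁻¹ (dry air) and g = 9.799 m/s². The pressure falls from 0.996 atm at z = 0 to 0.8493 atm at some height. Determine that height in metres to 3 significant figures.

Scale height: H = RT/g = 287.1 × 258.6 / 9.799 = 7576.7 m.
Invert the barometric formula: z = H ln(P₀/P).
P₀/P = 0.996/0.8493 = 1.1727; ln(1.1727) = 0.15931.
z = 7576.7 × 0.15931 = 1207.0 m.

z ≈ 1210 m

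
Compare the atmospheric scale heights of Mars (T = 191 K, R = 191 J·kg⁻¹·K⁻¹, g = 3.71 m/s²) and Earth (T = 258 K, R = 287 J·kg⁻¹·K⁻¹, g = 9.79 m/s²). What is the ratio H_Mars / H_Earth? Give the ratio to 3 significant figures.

H = RT/g for each body.
H_Mars = 191 × 191 / 3.71 = 9833.2 m.
H_Earth = 287 × 258 / 9.79 = 7563.4 m.
H_Mars/H_Earth = 9833.2/7563.4 = 1.3001.

H_Mars/H_Earth ≈ 1.30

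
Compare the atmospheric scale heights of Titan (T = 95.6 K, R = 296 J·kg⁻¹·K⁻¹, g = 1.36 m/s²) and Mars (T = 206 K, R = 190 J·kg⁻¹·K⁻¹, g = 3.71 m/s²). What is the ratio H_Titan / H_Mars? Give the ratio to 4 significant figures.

H = RT/g for each body.
H_Titan = 296 × 95.6 / 1.36 = 20807 m.
H_Mars = 190 × 206 / 3.71 = 10550 m.
H_Titan/H_Mars = 20807/10550 = 1.9722.

H_Titan/H_Mars ≈ 1.972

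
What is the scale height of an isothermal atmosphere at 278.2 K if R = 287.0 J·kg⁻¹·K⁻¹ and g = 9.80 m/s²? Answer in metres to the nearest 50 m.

H ≈ 8150 m

The scale height of an isothermal atmosphere is H = RT/g.
H = 287.0 × 278.2 / 9.80 = 79843/9.80 = 8147.2 m.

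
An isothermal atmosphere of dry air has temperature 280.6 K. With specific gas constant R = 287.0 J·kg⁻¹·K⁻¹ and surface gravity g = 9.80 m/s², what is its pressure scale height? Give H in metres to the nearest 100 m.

H ≈ 8200 m

The scale height of an isothermal atmosphere is H = RT/g.
H = 287.0 × 280.6 / 9.80 = 80532/9.80 = 8217.6 m.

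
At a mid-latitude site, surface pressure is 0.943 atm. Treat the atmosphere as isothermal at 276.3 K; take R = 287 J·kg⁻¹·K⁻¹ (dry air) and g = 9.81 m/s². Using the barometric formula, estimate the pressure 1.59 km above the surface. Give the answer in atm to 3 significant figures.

Scale height: H = RT/g = 287 × 276.3 / 9.81 = 8083.4 m.
Barometric formula: P = P₀ exp(−z/H).
z/H = 1590.0/8083.4 = 0.19670; exp(−0.19670) = 0.82144.
P = 0.943 × 0.82144 = 0.77462 atm.

P ≈ 0.775 atm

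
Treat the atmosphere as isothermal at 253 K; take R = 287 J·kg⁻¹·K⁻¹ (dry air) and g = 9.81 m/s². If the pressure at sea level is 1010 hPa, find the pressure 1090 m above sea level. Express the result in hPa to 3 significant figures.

Scale height: H = RT/g = 287 × 253 / 9.81 = 7401.7 m.
Barometric formula: P = P₀ exp(−z/H).
z/H = 1090.0/7401.7 = 0.14726; exp(−0.14726) = 0.86307.
P = 1010 × 0.86307 = 871.70 hPa.

P ≈ 872 hPa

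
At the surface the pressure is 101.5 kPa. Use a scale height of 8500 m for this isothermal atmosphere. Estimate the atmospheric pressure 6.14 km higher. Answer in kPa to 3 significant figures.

P ≈ 49.3 kPa

Barometric formula: P = P₀ exp(−z/H).
z/H = 6140.0/8500.0 = 0.72235; exp(−0.72235) = 0.48561.
P = 101.5 × 0.48561 = 49.289 kPa.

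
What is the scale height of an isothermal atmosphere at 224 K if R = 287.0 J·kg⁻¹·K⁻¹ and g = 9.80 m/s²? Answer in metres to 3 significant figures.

The scale height of an isothermal atmosphere is H = RT/g.
H = 287.0 × 224 / 9.80 = 64288/9.80 = 6560.0 m.

H ≈ 6560 m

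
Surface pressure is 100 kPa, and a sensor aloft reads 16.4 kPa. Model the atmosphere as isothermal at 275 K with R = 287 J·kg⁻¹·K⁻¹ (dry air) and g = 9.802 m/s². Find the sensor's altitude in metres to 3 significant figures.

Scale height: H = RT/g = 287 × 275 / 9.802 = 8051.9 m.
Invert the barometric formula: z = H ln(P₀/P).
P₀/P = 100/16.4 = 6.0976; ln(6.0976) = 1.8079.
z = 8051.9 × 1.8079 = 14557 m.

z ≈ 14600 m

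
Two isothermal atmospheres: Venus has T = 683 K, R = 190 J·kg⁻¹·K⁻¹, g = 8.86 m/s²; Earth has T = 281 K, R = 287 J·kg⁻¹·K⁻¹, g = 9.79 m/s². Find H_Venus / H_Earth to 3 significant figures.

H_Venus/H_Earth ≈ 1.78

H = RT/g for each body.
H_Venus = 190 × 683 / 8.86 = 14647 m.
H_Earth = 287 × 281 / 9.79 = 8237.7 m.
H_Venus/H_Earth = 14647/8237.7 = 1.7780.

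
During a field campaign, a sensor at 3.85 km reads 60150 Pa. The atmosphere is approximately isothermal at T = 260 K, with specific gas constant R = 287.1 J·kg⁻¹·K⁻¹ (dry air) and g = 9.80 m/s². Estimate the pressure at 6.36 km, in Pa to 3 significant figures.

Scale height: H = RT/g = 287.1 × 260 / 9.80 = 7616.9 m.
Between two levels, P₂ = P₁ exp(−Δz/H) with Δz = z₂ − z₁.
Δz = 6360.0 − 3850.0 = 2510.0 m; Δz/H = 2510.0/7616.9 = 0.32953.
P₂ = 60150 × exp(−0.32953) = 60150 × 0.71926 = 43263 Pa.

P ≈ 43300 Pa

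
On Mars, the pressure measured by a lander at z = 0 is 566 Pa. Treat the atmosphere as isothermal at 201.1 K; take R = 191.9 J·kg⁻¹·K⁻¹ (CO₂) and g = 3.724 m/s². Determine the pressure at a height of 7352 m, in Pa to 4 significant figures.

P ≈ 278.4 Pa

Scale height: H = RT/g = 191.9 × 201.1 / 3.724 = 10363 m.
Barometric formula: P = P₀ exp(−z/H).
z/H = 7352.0/10363 = 0.70945; exp(−0.70945) = 0.49191.
P = 566 × 0.49191 = 278.42 Pa.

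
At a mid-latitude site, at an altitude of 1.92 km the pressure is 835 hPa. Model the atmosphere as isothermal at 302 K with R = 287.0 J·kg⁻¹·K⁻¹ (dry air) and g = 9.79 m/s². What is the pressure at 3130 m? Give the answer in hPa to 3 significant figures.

Scale height: H = RT/g = 287.0 × 302 / 9.79 = 8853.3 m.
Between two levels, P₂ = P₁ exp(−Δz/H) with Δz = z₂ − z₁.
Δz = 3130.0 − 1920.0 = 1210.0 m; Δz/H = 1210.0/8853.3 = 0.13667.
P₂ = 835 × exp(−0.13667) = 835 × 0.87226 = 728.34 hPa.

P ≈ 728 hPa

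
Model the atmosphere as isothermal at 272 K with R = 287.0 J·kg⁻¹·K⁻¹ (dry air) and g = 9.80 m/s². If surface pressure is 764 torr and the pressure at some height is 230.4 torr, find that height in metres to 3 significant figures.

z ≈ 9550 m

Scale height: H = RT/g = 287.0 × 272 / 9.80 = 7965.7 m.
Invert the barometric formula: z = H ln(P₀/P).
P₀/P = 764/230.4 = 3.3160; ln(3.3160) = 1.1988.
z = 7965.7 × 1.1988 = 9549.3 m.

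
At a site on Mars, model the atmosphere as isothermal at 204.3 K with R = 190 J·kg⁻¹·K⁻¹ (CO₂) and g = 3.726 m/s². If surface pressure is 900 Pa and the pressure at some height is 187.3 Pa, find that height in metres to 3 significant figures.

z ≈ 16400 m

Scale height: H = RT/g = 190 × 204.3 / 3.726 = 10418 m.
Invert the barometric formula: z = H ln(P₀/P).
P₀/P = 900/187.3 = 4.8051; ln(4.8051) = 1.5697.
z = 10418 × 1.5697 = 16353 m.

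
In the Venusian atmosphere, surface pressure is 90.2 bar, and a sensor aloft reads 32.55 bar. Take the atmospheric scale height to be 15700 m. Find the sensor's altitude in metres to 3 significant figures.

z ≈ 16000 m

Invert the barometric formula: z = H ln(P₀/P).
P₀/P = 90.2/32.55 = 2.7711; ln(2.7711) = 1.0192.
z = 15700 × 1.0192 = 16001 m.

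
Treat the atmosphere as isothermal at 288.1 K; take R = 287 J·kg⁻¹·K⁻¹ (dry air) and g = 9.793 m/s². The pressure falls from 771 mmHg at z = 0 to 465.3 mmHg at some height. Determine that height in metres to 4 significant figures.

z ≈ 4264 m

Scale height: H = RT/g = 287 × 288.1 / 9.793 = 8443.2 m.
Invert the barometric formula: z = H ln(P₀/P).
P₀/P = 771/465.3 = 1.6570; ln(1.6570) = 0.50501.
z = 8443.2 × 0.50501 = 4263.9 m.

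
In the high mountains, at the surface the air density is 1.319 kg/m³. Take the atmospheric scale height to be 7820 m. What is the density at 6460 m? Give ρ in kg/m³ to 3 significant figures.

In an isothermal atmosphere, density decays like pressure: ρ = ρ₀ exp(−z/H).
z/H = 6460.0/7820.0 = 0.82609; exp(−0.82609) = 0.43776.
ρ = 1.319 × 0.43776 = 0.57741 kg/m³.

ρ ≈ 0.577 kg/m³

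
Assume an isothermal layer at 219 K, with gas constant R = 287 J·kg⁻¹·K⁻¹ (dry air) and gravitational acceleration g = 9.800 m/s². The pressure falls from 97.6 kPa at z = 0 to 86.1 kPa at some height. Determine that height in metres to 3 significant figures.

z ≈ 804 m

Scale height: H = RT/g = 287 × 219 / 9.800 = 6413.6 m.
Invert the barometric formula: z = H ln(P₀/P).
P₀/P = 97.6/86.1 = 1.1336; ln(1.1336) = 0.12540.
z = 6413.6 × 0.12540 = 804.27 m.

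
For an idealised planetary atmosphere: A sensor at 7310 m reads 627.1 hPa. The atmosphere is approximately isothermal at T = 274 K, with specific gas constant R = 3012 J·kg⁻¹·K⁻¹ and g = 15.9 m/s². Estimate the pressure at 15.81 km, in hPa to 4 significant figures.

P ≈ 532.4 hPa

Scale height: H = RT/g = 3012 × 274 / 15.9 = 51905 m.
Between two levels, P₂ = P₁ exp(−Δz/H) with Δz = z₂ − z₁.
Δz = 15810 − 7310.0 = 8500.0 m; Δz/H = 8500.0/51905 = 0.16376.
P₂ = 627.1 × exp(−0.16376) = 627.1 × 0.84895 = 532.38 hPa.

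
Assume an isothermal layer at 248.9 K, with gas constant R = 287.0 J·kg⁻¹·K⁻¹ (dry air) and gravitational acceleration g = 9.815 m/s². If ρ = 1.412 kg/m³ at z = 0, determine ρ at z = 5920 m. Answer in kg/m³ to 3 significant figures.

Scale height: H = RT/g = 287.0 × 248.9 / 9.815 = 7278.1 m.
In an isothermal atmosphere, density decays like pressure: ρ = ρ₀ exp(−z/H).
z/H = 5920.0/7278.1 = 0.81340; exp(−0.81340) = 0.44335.
ρ = 1.412 × 0.44335 = 0.62601 kg/m³.

ρ ≈ 0.626 kg/m³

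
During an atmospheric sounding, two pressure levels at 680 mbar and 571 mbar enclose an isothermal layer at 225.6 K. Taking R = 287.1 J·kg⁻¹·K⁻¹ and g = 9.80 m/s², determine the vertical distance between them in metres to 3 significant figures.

Δz ≈ 1150 m

Hypsometric equation: Δz = (R T̄/g) ln(P₁/P₂).
R T̄/g = 287.1 × 225.6 / 9.80 = 6609.2 m.
ln(680/571) = ln(1.1909) = 0.17471.
Δz = 6609.2 × 0.17471 = 1154.7 m.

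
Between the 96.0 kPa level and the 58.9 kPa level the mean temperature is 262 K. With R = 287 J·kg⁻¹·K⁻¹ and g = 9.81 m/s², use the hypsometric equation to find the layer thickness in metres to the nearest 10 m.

Δz ≈ 3740 m

Hypsometric equation: Δz = (R T̄/g) ln(P₁/P₂).
R T̄/g = 287 × 262 / 9.81 = 7665.0 m.
ln(96.0/58.9) = ln(1.6299) = 0.48852.
Δz = 7665.0 × 0.48852 = 3744.5 m.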